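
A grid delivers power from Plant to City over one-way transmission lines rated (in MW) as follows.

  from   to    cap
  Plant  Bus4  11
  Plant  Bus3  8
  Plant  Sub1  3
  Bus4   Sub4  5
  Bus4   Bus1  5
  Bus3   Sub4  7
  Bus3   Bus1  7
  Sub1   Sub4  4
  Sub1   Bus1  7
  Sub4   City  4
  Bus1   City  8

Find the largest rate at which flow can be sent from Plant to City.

Augment Plant→Bus4→Sub4→City: bottleneck 4, flow now 4.
Augment Plant→Bus4→Bus1→City: bottleneck 5, flow now 9.
Augment Plant→Bus3→Bus1→City: bottleneck 3, flow now 12.
No augmenting path remains; maximum flow = 12.
In the residual graph, reachable from Plant: {Plant, Bus4, Bus3, Sub1, Sub4, Bus1}.
Min-cut edges: Sub4→City (4), Bus1→City (8); capacity 4 + 8 = 12.
This cut is saturated, so no flow can exceed 12.

12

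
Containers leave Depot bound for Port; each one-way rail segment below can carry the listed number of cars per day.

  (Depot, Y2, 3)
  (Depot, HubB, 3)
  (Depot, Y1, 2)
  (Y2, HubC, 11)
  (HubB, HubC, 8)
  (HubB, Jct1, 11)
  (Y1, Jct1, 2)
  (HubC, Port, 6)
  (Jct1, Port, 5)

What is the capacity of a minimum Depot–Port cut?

8

Augment Depot→Y2→HubC→Port: bottleneck 3, flow now 3.
Augment Depot→HubB→HubC→Port: bottleneck 3, flow now 6.
Augment Depot→Y1→Jct1→Port: bottleneck 2, flow now 8.
No augmenting path remains; maximum flow = 8.
By max-flow min-cut, the minimum cut capacity equals the max flow.
In the residual graph, reachable from Depot: {Depot}.
Min-cut edges: Depot→Y2 (3), Depot→HubB (3), Depot→Y1 (2); capacity 3 + 3 + 2 = 8.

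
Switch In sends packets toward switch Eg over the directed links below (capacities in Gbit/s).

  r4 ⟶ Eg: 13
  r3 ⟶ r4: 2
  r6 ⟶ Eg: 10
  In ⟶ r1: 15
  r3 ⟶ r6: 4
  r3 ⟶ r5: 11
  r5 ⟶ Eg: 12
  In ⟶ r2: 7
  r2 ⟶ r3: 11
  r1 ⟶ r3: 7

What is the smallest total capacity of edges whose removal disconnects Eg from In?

14

Augment In→r1→r3→r4→Eg: bottleneck 2, flow now 2.
Augment In→r1→r3→r5→Eg: bottleneck 5, flow now 7.
Augment In→r2→r3→r5→Eg: bottleneck 6, flow now 13.
Augment In→r2→r3→r6→Eg: bottleneck 1, flow now 14.
No augmenting path remains; maximum flow = 14.
By max-flow min-cut, the minimum cut capacity equals the max flow.
In the residual graph, reachable from In: {In, r1}.
Min-cut edges: In→r2 (7), r1→r3 (7); capacity 7 + 7 = 14.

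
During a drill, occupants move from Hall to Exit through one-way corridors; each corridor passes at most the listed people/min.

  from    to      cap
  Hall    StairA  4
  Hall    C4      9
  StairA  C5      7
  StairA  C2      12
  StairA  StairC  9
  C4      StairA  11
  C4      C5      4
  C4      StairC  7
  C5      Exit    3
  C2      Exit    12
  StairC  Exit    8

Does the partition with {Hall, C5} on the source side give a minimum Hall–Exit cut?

No — its capacity is 16, but the minimum cut has capacity 13.

Given cut capacity: 4 + 9 + 3 = 16.
Augment Hall→StairA→C5→Exit: bottleneck 3, flow now 3.
Augment Hall→StairA→C2→Exit: bottleneck 1, flow now 4.
Augment Hall→C4→StairC→Exit: bottleneck 7, flow now 11.
Augment Hall→C4→StairA→C2→Exit: bottleneck 2, flow now 13.
No augmenting path remains; maximum flow = 13.
In the residual graph, reachable from Hall: {Hall}.
Min-cut edges: Hall→StairA (4), Hall→C4 (9); capacity 4 + 9 = 13.
Cut capacity 16 exceeds the max flow 13, so it is not minimum.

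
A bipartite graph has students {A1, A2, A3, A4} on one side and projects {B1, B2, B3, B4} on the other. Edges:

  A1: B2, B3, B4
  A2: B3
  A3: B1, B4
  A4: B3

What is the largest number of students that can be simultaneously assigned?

3

Unit-capacity flow: source→left, listed edges, right→sink; max matching = max flow.
Augmenting path A1→B2 (+1); matched 1.
Augmenting path A2→B3 (+1); matched 2.
Augmenting path A3→B1 (+1); matched 3.
No augmenting path remains; maximum matching = 3.
König certificate: {A1, A3, B3} is a vertex cover of size 3 (every listed pair touches it), so no matching can be larger.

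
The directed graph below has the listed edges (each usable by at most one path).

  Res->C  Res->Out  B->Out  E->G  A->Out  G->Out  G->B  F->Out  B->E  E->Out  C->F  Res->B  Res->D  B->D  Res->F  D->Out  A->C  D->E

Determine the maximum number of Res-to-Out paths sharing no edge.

Assign every edge capacity 1; by Menger, the answer equals the max flow.
Path Res→Out (+1); total 1.
Path Res→B→Out (+1); total 2.
Path Res→D→Out (+1); total 3.
Path Res→F→Out (+1); total 4.
No residual Res→Out path; max flow = 4.
Certifying cut of size 4: {F→Out, Res→B, Res→D, Res→Out}.

4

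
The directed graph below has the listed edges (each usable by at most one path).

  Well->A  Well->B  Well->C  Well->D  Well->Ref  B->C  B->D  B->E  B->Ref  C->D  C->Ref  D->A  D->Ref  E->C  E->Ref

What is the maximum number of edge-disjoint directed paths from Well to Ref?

4

Assign every edge capacity 1; by Menger, the answer equals the max flow.
Path Well→Ref (+1); total 1.
Path Well→B→Ref (+1); total 2.
Path Well→C→Ref (+1); total 3.
Path Well→D→Ref (+1); total 4.
No residual Well→Ref path; max flow = 4.
Certifying cut of size 4: {Well→B, Well→C, Well→D, Well→Ref}.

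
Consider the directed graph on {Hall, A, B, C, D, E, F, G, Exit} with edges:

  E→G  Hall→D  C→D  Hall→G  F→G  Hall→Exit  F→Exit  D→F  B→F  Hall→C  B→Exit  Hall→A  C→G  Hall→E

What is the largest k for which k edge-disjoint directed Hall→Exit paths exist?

Assign every edge capacity 1; by Menger, the answer equals the max flow.
Path Hall→Exit (+1); total 1.
Path Hall→D→F→Exit (+1); total 2.
No residual Hall→Exit path; max flow = 2.
Certifying cut of size 2: {D→F, Hall→Exit}.

2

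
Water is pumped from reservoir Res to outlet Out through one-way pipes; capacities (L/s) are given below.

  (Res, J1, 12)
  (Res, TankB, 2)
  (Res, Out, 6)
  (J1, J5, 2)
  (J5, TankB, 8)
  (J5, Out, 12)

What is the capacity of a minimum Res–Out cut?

Augment Res→Out: bottleneck 6, flow now 6.
Augment Res→J1→J5→Out: bottleneck 2, flow now 8.
No augmenting path remains; maximum flow = 8.
By max-flow min-cut, the minimum cut capacity equals the max flow.
In the residual graph, reachable from Res: {Res, J1, TankB}.
Min-cut edges: Res→Out (6), J1→J5 (2); capacity 6 + 2 = 8.

8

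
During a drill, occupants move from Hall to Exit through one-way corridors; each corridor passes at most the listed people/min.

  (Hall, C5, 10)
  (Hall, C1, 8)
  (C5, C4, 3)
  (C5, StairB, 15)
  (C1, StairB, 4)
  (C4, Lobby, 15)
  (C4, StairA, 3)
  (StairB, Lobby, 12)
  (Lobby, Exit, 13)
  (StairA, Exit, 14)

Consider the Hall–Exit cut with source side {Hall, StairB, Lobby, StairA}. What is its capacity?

Edges leaving {Hall, StairB, Lobby, StairA}: Hall→C5 (10), Hall→C1 (8), Lobby→Exit (13), StairA→Exit (14).
Cut capacity = 10 + 8 + 13 + 14 = 45.

45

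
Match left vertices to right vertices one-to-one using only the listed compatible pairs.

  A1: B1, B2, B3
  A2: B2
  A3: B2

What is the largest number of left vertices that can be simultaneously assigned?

2

Unit-capacity flow: source→left, listed edges, right→sink; max matching = max flow.
Augmenting path A1→B1 (+1); matched 1.
Augmenting path A2→B2 (+1); matched 2.
No augmenting path remains; maximum matching = 2.
König certificate: {A1, B2} is a vertex cover of size 2 (every listed pair touches it), so no matching can be larger.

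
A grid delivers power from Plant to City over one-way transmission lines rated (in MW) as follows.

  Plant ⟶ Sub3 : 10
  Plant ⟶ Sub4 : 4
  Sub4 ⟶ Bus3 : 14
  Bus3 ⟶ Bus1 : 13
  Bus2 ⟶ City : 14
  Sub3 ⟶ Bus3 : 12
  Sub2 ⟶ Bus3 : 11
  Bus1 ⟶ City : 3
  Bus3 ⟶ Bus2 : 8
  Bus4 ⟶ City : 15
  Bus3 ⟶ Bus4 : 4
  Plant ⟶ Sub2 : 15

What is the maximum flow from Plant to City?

Augment Plant→Sub3→Bus3→Bus1→City: bottleneck 3, flow now 3.
Augment Plant→Sub3→Bus3→Bus2→City: bottleneck 7, flow now 10.
Augment Plant→Sub4→Bus3→Bus2→City: bottleneck 1, flow now 11.
Augment Plant→Sub4→Bus3→Bus4→City: bottleneck 3, flow now 14.
Augment Plant→Sub2→Bus3→Bus4→City: bottleneck 1, flow now 15.
No augmenting path remains; maximum flow = 15.
In the residual graph, reachable from Plant: {Plant, Sub3, Sub4, Sub2, Bus3, Bus1}.
Min-cut edges: Bus3→Bus2 (8), Bus3→Bus4 (4), Bus1→City (3); capacity 8 + 4 + 3 = 15.
This cut is saturated, so no flow can exceed 15.

15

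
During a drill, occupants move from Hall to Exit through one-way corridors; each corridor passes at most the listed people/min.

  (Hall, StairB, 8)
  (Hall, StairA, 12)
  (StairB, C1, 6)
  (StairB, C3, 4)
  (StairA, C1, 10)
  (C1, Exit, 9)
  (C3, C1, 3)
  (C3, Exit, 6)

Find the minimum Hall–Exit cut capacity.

Augment Hall→StairB→C1→Exit: bottleneck 6, flow now 6.
Augment Hall→StairB→C3→Exit: bottleneck 2, flow now 8.
Augment Hall→StairA→C1→Exit: bottleneck 3, flow now 11.
Augment Hall→StairA→C1→StairB→C3→Exit: bottleneck 2, flow now 13. (uses reverse residual edge)
No augmenting path remains; maximum flow = 13.
By max-flow min-cut, the minimum cut capacity equals the max flow.
In the residual graph, reachable from Hall: {Hall, StairB, StairA, C1}.
Min-cut edges: StairB→C3 (4), C1→Exit (9); capacity 4 + 9 = 13.

13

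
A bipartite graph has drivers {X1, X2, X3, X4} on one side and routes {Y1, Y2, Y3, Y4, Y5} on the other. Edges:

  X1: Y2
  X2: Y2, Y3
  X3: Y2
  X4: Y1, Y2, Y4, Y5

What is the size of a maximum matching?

Unit-capacity flow: source→left, listed edges, right→sink; max matching = max flow.
Augmenting path X1→Y2 (+1); matched 1.
Augmenting path X2→Y3 (+1); matched 2.
Augmenting path X4→Y1 (+1); matched 3.
No augmenting path remains; maximum matching = 3.
König certificate: {X2, X4, Y2} is a vertex cover of size 3 (every listed pair touches it), so no matching can be larger.

3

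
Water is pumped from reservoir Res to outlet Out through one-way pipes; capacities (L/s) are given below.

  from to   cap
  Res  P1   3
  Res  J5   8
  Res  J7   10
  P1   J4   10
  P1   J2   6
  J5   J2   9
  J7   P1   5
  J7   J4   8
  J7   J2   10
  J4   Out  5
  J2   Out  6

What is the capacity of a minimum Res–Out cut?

Augment Res→P1→J4→Out: bottleneck 3, flow now 3.
Augment Res→J5→J2→Out: bottleneck 6, flow now 9.
Augment Res→J7→J4→Out: bottleneck 2, flow now 11.
No augmenting path remains; maximum flow = 11.
By max-flow min-cut, the minimum cut capacity equals the max flow.
In the residual graph, reachable from Res: {Res, P1, J5, J7, J4, J2}.
Min-cut edges: J4→Out (5), J2→Out (6); capacity 5 + 6 = 11.

11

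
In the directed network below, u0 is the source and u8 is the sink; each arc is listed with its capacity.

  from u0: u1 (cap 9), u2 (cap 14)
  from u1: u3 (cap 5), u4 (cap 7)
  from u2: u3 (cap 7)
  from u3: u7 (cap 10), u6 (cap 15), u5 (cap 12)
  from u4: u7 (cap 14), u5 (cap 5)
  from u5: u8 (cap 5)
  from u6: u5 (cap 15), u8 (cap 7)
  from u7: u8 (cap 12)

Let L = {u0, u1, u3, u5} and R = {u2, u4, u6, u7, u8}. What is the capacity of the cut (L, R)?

Edges leaving {u0, u1, u3, u5}: u0→u2 (14), u1→u4 (7), u3→u6 (15), u3→u7 (10), u5→u8 (5).
Cut capacity = 14 + 7 + 15 + 10 + 5 = 51.

51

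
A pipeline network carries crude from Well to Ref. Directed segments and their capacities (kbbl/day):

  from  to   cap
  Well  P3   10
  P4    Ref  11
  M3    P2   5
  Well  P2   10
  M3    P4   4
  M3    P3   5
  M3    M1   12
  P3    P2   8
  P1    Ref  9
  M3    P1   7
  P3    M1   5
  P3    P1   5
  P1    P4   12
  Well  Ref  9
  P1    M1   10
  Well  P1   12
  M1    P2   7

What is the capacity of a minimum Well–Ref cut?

Augment Well→Ref: bottleneck 9, flow now 9.
Augment Well→P1→Ref: bottleneck 9, flow now 18.
Augment Well→P1→P4→Ref: bottleneck 3, flow now 21.
Augment Well→P3→P1→P4→Ref: bottleneck 5, flow now 26.
No augmenting path remains; maximum flow = 26.
By max-flow min-cut, the minimum cut capacity equals the max flow.
In the residual graph, reachable from Well: {Well, P3, M1, P2}.
Min-cut edges: Well→P1 (12), Well→Ref (9), P3→P1 (5); capacity 12 + 9 + 5 = 26.

26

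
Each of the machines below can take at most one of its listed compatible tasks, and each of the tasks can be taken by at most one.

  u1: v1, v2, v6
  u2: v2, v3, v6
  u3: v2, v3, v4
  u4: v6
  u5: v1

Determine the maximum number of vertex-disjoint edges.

5

Unit-capacity flow: source→left, listed edges, right→sink; max matching = max flow.
Augmenting path u1→v1 (+1); matched 1.
Augmenting path u2→v2 (+1); matched 2.
Augmenting path u3→v3 (+1); matched 3.
Augmenting path u4→v6 (+1); matched 4.
Augmenting path u5→v1→u1→v2→u2→v3→u3→v4 (+1); matched 5.
No augmenting path remains; maximum matching = 5.
König certificate: {u1, u2, u3, u4, u5} is a vertex cover of size 5 (every listed pair touches it), so no matching can be larger.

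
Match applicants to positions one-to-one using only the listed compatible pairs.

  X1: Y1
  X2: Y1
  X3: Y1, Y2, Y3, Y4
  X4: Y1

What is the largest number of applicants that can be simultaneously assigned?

Unit-capacity flow: source→left, listed edges, right→sink; max matching = max flow.
Augmenting path X1→Y1 (+1); matched 1.
Augmenting path X3→Y2 (+1); matched 2.
No augmenting path remains; maximum matching = 2.
König certificate: {X3, Y1} is a vertex cover of size 2 (every listed pair touches it), so no matching can be larger.

2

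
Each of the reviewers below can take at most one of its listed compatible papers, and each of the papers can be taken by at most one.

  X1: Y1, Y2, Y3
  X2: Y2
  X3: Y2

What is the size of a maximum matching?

Unit-capacity flow: source→left, listed edges, right→sink; max matching = max flow.
Augmenting path X1→Y1 (+1); matched 1.
Augmenting path X2→Y2 (+1); matched 2.
No augmenting path remains; maximum matching = 2.
König certificate: {X1, Y2} is a vertex cover of size 2 (every listed pair touches it), so no matching can be larger.

2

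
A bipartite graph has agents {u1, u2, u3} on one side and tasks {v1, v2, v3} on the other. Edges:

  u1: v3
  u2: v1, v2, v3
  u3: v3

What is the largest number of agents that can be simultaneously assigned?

2

Unit-capacity flow: source→left, listed edges, right→sink; max matching = max flow.
Augmenting path u1→v3 (+1); matched 1.
Augmenting path u2→v1 (+1); matched 2.
No augmenting path remains; maximum matching = 2.
König certificate: {u2, v3} is a vertex cover of size 2 (every listed pair touches it), so no matching can be larger.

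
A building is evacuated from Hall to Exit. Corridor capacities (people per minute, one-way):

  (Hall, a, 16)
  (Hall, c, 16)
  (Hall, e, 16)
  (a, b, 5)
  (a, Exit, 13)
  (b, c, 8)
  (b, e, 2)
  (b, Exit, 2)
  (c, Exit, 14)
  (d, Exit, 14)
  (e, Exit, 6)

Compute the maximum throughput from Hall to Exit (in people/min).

35

Augment Hall→a→Exit: bottleneck 13, flow now 13.
Augment Hall→c→Exit: bottleneck 14, flow now 27.
Augment Hall→e→Exit: bottleneck 6, flow now 33.
Augment Hall→a→b→Exit: bottleneck 2, flow now 35.
No augmenting path remains; maximum flow = 35.
In the residual graph, reachable from Hall: {Hall, a, b, c, e}.
Min-cut edges: a→Exit (13), b→Exit (2), c→Exit (14), e→Exit (6); capacity 13 + 2 + 14 + 6 = 35.
This cut is saturated, so no flow can exceed 35.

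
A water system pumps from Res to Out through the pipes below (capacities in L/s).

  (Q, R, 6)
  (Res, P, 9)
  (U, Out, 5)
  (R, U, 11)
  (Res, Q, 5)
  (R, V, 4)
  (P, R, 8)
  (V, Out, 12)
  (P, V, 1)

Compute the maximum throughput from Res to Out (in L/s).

10

Augment Res→P→V→Out: bottleneck 1, flow now 1.
Augment Res→P→R→U→Out: bottleneck 5, flow now 6.
Augment Res→P→R→V→Out: bottleneck 3, flow now 9.
Augment Res→Q→R→V→Out: bottleneck 1, flow now 10.
No augmenting path remains; maximum flow = 10.
In the residual graph, reachable from Res: {Res, P, Q, R, U}.
Min-cut edges: P→V (1), R→V (4), U→Out (5); capacity 1 + 4 + 5 = 10.
This cut is saturated, so no flow can exceed 10.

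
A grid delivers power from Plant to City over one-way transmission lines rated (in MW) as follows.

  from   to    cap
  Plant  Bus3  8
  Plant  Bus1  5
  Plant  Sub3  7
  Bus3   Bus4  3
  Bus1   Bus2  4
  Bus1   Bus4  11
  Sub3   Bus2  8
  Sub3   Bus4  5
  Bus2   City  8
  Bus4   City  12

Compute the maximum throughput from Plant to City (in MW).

15

Augment Plant→Bus3→Bus4→City: bottleneck 3, flow now 3.
Augment Plant→Bus1→Bus2→City: bottleneck 4, flow now 7.
Augment Plant→Bus1→Bus4→City: bottleneck 1, flow now 8.
Augment Plant→Sub3→Bus2→City: bottleneck 4, flow now 12.
Augment Plant→Sub3→Bus4→City: bottleneck 3, flow now 15.
No augmenting path remains; maximum flow = 15.
In the residual graph, reachable from Plant: {Plant, Bus3}.
Min-cut edges: Plant→Bus1 (5), Plant→Sub3 (7), Bus3→Bus4 (3); capacity 5 + 7 + 3 = 15.
This cut is saturated, so no flow can exceed 15.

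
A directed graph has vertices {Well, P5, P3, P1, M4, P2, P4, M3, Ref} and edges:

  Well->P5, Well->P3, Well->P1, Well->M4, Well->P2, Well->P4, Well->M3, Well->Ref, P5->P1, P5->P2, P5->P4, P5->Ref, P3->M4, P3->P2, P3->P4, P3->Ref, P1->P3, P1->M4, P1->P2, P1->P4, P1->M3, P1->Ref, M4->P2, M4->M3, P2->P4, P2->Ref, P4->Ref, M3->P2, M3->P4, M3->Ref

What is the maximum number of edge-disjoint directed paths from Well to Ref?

Assign every edge capacity 1; by Menger, the answer equals the max flow.
Path Well→Ref (+1); total 1.
Path Well→P5→Ref (+1); total 2.
Path Well→P3→Ref (+1); total 3.
Path Well→P1→Ref (+1); total 4.
Path Well→P2→Ref (+1); total 5.
Path Well→P4→Ref (+1); total 6.
Path Well→M3→Ref (+1); total 7.
No residual Well→Ref path; max flow = 7.
Certifying cut of size 7: {M3→Ref, P2→Ref, P4→Ref, Well→P1, Well→P3, Well→P5, Well→Ref}.

7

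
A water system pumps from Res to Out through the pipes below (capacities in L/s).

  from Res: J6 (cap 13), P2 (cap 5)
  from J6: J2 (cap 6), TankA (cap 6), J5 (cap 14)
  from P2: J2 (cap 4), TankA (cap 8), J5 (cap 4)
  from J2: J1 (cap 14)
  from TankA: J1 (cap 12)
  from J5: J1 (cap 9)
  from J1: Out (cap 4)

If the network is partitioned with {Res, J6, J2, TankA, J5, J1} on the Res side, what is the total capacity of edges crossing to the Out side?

9

Edges leaving {Res, J6, J2, TankA, J5, J1}: Res→P2 (5), J1→Out (4).
Cut capacity = 5 + 4 = 9.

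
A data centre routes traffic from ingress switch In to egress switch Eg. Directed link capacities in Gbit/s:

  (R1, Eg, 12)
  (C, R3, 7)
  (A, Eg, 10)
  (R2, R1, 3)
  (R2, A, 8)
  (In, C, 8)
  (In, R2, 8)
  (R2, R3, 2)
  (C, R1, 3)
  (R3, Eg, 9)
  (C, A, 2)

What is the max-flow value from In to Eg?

16

Augment In→R2→R1→Eg: bottleneck 3, flow now 3.
Augment In→R2→R3→Eg: bottleneck 2, flow now 5.
Augment In→R2→A→Eg: bottleneck 3, flow now 8.
Augment In→C→R1→Eg: bottleneck 3, flow now 11.
Augment In→C→R3→Eg: bottleneck 5, flow now 16.
No augmenting path remains; maximum flow = 16.
In the residual graph, reachable from In: {In}.
Min-cut edges: In→R2 (8), In→C (8); capacity 8 + 8 = 16.
This cut is saturated, so no flow can exceed 16.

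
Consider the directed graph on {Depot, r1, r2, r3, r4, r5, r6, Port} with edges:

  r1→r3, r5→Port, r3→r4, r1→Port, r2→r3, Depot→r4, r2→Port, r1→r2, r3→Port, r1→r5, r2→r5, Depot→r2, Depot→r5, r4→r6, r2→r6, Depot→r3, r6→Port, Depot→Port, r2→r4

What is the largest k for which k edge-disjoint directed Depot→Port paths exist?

Assign every edge capacity 1; by Menger, the answer equals the max flow.
Path Depot→Port (+1); total 1.
Path Depot→r2→Port (+1); total 2.
Path Depot→r3→Port (+1); total 3.
Path Depot→r5→Port (+1); total 4.
Path Depot→r4→r6→Port (+1); total 5.
No residual Depot→Port path; max flow = 5.
Certifying cut of size 5: {Depot→Port, Depot→r2, Depot→r3, Depot→r4, Depot→r5}.

5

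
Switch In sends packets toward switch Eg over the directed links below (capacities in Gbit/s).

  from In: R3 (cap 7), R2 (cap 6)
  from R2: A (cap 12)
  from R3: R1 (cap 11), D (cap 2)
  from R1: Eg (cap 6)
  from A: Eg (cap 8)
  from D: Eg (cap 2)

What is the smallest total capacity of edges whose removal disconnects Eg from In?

Augment In→R2→A→Eg: bottleneck 6, flow now 6.
Augment In→R3→R1→Eg: bottleneck 6, flow now 12.
Augment In→R3→D→Eg: bottleneck 1, flow now 13.
No augmenting path remains; maximum flow = 13.
By max-flow min-cut, the minimum cut capacity equals the max flow.
In the residual graph, reachable from In: {In}.
Min-cut edges: In→R2 (6), In→R3 (7); capacity 6 + 7 = 13.

13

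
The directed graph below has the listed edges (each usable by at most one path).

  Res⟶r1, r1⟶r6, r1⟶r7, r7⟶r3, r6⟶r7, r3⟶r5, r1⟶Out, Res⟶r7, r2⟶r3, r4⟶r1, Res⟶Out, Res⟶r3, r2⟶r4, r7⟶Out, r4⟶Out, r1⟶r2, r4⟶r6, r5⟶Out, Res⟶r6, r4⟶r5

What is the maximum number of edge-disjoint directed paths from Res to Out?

Assign every edge capacity 1; by Menger, the answer equals the max flow.
Path Res→Out (+1); total 1.
Path Res→r1→Out (+1); total 2.
Path Res→r7→Out (+1); total 3.
Path Res→r3→r5→Out (+1); total 4.
No residual Res→Out path; max flow = 4.
Certifying cut of size 4: {Res→Out, Res→r1, r3→r5, r7→Out}.

4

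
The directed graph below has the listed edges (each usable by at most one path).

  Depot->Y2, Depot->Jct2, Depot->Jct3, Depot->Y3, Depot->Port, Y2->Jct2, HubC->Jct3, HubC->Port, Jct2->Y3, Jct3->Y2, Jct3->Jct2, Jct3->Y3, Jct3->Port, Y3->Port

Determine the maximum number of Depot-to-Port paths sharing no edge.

3

Assign every edge capacity 1; by Menger, the answer equals the max flow.
Path Depot→Port (+1); total 1.
Path Depot→Jct3→Port (+1); total 2.
Path Depot→Y3→Port (+1); total 3.
No residual Depot→Port path; max flow = 3.
Certifying cut of size 3: {Depot→Jct3, Depot→Port, Y3→Port}.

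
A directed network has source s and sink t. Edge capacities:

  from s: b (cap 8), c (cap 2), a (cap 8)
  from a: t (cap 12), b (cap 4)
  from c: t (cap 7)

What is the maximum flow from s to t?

10

Augment s→a→t: bottleneck 8, flow now 8.
Augment s→c→t: bottleneck 2, flow now 10.
No augmenting path remains; maximum flow = 10.
In the residual graph, reachable from s: {s, b}.
Min-cut edges: s→a (8), s→c (2); capacity 8 + 2 = 10.
This cut is saturated, so no flow can exceed 10.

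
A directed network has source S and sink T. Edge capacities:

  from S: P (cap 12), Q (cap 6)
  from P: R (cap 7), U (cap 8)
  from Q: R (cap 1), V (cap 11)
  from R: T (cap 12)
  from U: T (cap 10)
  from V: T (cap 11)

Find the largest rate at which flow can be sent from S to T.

Augment S→P→R→T: bottleneck 7, flow now 7.
Augment S→P→U→T: bottleneck 5, flow now 12.
Augment S→Q→R→T: bottleneck 1, flow now 13.
Augment S→Q→V→T: bottleneck 5, flow now 18.
No augmenting path remains; maximum flow = 18.
In the residual graph, reachable from S: {S}.
Min-cut edges: S→P (12), S→Q (6); capacity 12 + 6 = 18.
This cut is saturated, so no flow can exceed 18.

18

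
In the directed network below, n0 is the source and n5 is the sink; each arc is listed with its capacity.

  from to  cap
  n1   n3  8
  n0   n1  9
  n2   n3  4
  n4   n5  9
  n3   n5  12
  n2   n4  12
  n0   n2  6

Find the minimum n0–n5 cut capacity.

Augment n0→n1→n3→n5: bottleneck 8, flow now 8.
Augment n0→n2→n3→n5: bottleneck 4, flow now 12.
Augment n0→n2→n4→n5: bottleneck 2, flow now 14.
No augmenting path remains; maximum flow = 14.
By max-flow min-cut, the minimum cut capacity equals the max flow.
In the residual graph, reachable from n0: {n0, n1}.
Min-cut edges: n0→n2 (6), n1→n3 (8); capacity 6 + 8 = 14.

14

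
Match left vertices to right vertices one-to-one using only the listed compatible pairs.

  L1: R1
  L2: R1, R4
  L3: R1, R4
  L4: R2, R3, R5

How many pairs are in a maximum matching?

3

Unit-capacity flow: source→left, listed edges, right→sink; max matching = max flow.
Augmenting path L1→R1 (+1); matched 1.
Augmenting path L2→R4 (+1); matched 2.
Augmenting path L4→R2 (+1); matched 3.
No augmenting path remains; maximum matching = 3.
König certificate: {L4, R1, R4} is a vertex cover of size 3 (every listed pair touches it), so no matching can be larger.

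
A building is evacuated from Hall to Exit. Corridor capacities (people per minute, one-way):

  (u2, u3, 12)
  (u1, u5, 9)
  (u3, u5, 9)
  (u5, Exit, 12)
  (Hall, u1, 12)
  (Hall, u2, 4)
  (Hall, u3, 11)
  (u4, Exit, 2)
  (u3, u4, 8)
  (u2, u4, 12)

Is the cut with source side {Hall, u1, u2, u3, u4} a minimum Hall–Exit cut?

No — its capacity is 20, but the minimum cut has capacity 14.

Given cut capacity: 9 + 9 + 2 = 20.
Augment Hall→u1→u5→Exit: bottleneck 9, flow now 9.
Augment Hall→u2→u4→Exit: bottleneck 2, flow now 11.
Augment Hall→u3→u5→Exit: bottleneck 3, flow now 14.
No augmenting path remains; maximum flow = 14.
In the residual graph, reachable from Hall: {Hall, u1, u2, u3, u4, u5}.
Min-cut edges: u4→Exit (2), u5→Exit (12); capacity 2 + 12 = 14.
Cut capacity 20 exceeds the max flow 14, so it is not minimum.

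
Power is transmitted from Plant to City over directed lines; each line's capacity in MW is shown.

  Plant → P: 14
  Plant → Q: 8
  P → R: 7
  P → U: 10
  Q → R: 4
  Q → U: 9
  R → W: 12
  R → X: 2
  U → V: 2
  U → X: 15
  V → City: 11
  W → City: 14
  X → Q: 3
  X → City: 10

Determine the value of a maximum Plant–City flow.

Augment Plant→P→R→W→City: bottleneck 7, flow now 7.
Augment Plant→P→U→V→City: bottleneck 2, flow now 9.
Augment Plant→P→U→X→City: bottleneck 5, flow now 14.
Augment Plant→Q→R→W→City: bottleneck 4, flow now 18.
Augment Plant→Q→U→X→City: bottleneck 4, flow now 22.
No augmenting path remains; maximum flow = 22.
In the residual graph, reachable from Plant: {Plant}.
Min-cut edges: Plant→P (14), Plant→Q (8); capacity 14 + 8 = 22.
This cut is saturated, so no flow can exceed 22.

22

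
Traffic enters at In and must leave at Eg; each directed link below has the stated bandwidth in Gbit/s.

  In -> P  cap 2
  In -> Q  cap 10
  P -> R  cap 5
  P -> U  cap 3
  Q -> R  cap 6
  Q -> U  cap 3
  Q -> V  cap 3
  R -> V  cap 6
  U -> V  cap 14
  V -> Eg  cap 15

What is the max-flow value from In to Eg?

12

Augment In→Q→V→Eg: bottleneck 3, flow now 3.
Augment In→P→R→V→Eg: bottleneck 2, flow now 5.
Augment In→Q→R→V→Eg: bottleneck 4, flow now 9.
Augment In→Q→U→V→Eg: bottleneck 3, flow now 12.
No augmenting path remains; maximum flow = 12.
In the residual graph, reachable from In: {In}.
Min-cut edges: In→P (2), In→Q (10); capacity 2 + 10 = 12.
This cut is saturated, so no flow can exceed 12.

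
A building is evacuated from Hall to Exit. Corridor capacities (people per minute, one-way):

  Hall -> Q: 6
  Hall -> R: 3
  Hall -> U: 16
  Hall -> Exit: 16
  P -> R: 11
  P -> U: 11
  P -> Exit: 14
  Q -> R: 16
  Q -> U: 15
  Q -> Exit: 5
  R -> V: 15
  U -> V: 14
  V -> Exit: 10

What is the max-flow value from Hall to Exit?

Augment Hall→Exit: bottleneck 16, flow now 16.
Augment Hall→Q→Exit: bottleneck 5, flow now 21.
Augment Hall→R→V→Exit: bottleneck 3, flow now 24.
Augment Hall→U→V→Exit: bottleneck 7, flow now 31.
No augmenting path remains; maximum flow = 31.
In the residual graph, reachable from Hall: {Hall, Q, R, U, V}.
Min-cut edges: Hall→Exit (16), Q→Exit (5), V→Exit (10); capacity 16 + 5 + 10 = 31.
This cut is saturated, so no flow can exceed 31.

31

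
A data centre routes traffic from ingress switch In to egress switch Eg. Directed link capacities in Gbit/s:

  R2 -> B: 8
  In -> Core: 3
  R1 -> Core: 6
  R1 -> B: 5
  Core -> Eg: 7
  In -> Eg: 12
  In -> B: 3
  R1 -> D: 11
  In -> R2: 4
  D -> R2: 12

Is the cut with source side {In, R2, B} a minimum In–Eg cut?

Given cut capacity: 3 + 12 = 15.
Augment In→Eg: bottleneck 12, flow now 12.
Augment In→Core→Eg: bottleneck 3, flow now 15.
No augmenting path remains; maximum flow = 15.
Cut capacity 15 equals the max flow, so it is a minimum cut.

Yes — it is a minimum cut (capacity 15).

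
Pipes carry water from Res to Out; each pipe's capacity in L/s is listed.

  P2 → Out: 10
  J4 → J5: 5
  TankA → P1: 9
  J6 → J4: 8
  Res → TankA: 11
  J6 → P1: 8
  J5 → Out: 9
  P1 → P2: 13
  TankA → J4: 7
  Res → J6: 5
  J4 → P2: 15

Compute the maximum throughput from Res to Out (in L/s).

Augment Res→J6→J4→P2→Out: bottleneck 5, flow now 5.
Augment Res→TankA→J4→P2→Out: bottleneck 5, flow now 10.
Augment Res→TankA→J4→J5→Out: bottleneck 2, flow now 12.
Augment Res→TankA→P1→P2→J4→J5→Out: bottleneck 3, flow now 15. (uses reverse residual edge)
No augmenting path remains; maximum flow = 15.
In the residual graph, reachable from Res: {Res, J6, TankA, J4, P1, P2}.
Min-cut edges: J4→J5 (5), P2→Out (10); capacity 5 + 10 = 15.
This cut is saturated, so no flow can exceed 15.

15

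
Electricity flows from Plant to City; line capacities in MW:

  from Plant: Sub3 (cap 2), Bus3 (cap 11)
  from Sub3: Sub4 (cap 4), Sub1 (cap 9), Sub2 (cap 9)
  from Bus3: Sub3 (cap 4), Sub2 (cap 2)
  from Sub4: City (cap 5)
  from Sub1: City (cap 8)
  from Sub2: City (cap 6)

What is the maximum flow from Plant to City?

Augment Plant→Sub3→Sub4→City: bottleneck 2, flow now 2.
Augment Plant→Bus3→Sub2→City: bottleneck 2, flow now 4.
Augment Plant→Bus3→Sub3→Sub4→City: bottleneck 2, flow now 6.
Augment Plant→Bus3→Sub3→Sub1→City: bottleneck 2, flow now 8.
No augmenting path remains; maximum flow = 8.
In the residual graph, reachable from Plant: {Plant, Bus3}.
Min-cut edges: Plant→Sub3 (2), Bus3→Sub3 (4), Bus3→Sub2 (2); capacity 2 + 4 + 2 = 8.
This cut is saturated, so no flow can exceed 8.

8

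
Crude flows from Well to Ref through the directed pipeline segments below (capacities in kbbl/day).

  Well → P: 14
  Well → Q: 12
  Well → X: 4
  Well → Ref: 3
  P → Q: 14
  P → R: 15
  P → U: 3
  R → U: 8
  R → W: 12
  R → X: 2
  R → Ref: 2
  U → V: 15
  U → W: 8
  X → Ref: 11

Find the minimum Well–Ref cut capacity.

11

Augment Well→Ref: bottleneck 3, flow now 3.
Augment Well→X→Ref: bottleneck 4, flow now 7.
Augment Well→P→R→Ref: bottleneck 2, flow now 9.
Augment Well→P→R→X→Ref: bottleneck 2, flow now 11.
No augmenting path remains; maximum flow = 11.
By max-flow min-cut, the minimum cut capacity equals the max flow.
In the residual graph, reachable from Well: {Well, P, Q, R, U, V, W}.
Min-cut edges: Well→X (4), Well→Ref (3), R→X (2), R→Ref (2); capacity 4 + 3 + 2 + 2 = 11.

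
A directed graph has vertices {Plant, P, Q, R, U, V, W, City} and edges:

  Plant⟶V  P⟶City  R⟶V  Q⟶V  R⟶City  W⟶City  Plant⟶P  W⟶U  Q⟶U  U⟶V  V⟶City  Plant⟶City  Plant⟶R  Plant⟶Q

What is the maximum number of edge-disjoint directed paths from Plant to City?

4

Assign every edge capacity 1; by Menger, the answer equals the max flow.
Path Plant→City (+1); total 1.
Path Plant→P→City (+1); total 2.
Path Plant→R→City (+1); total 3.
Path Plant→V→City (+1); total 4.
No residual Plant→City path; max flow = 4.
Certifying cut of size 4: {Plant→City, Plant→P, Plant→R, V→City}.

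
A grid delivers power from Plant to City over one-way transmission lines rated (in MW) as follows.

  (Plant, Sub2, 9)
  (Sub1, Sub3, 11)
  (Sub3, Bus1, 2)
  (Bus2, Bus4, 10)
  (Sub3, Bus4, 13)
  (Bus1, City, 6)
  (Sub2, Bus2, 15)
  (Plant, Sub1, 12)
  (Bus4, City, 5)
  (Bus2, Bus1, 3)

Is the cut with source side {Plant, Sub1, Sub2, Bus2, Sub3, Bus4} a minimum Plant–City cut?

Given cut capacity: 3 + 2 + 5 = 10.
Augment Plant→Sub1→Sub3→Bus4→City: bottleneck 5, flow now 5.
Augment Plant→Sub1→Sub3→Bus1→City: bottleneck 2, flow now 7.
Augment Plant→Sub2→Bus2→Bus1→City: bottleneck 3, flow now 10.
No augmenting path remains; maximum flow = 10.
Cut capacity 10 equals the max flow, so it is a minimum cut.

Yes — it is a minimum cut (capacity 10).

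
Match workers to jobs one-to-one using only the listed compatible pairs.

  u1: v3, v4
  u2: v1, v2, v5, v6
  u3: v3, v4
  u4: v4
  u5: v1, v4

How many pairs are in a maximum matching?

4

Unit-capacity flow: source→left, listed edges, right→sink; max matching = max flow.
Augmenting path u1→v3 (+1); matched 1.
Augmenting path u2→v1 (+1); matched 2.
Augmenting path u3→v4 (+1); matched 3.
Augmenting path u5→v1→u2→v2 (+1); matched 4.
No augmenting path remains; maximum matching = 4.
König certificate: {u2, u5, v3, v4} is a vertex cover of size 4 (every listed pair touches it), so no matching can be larger.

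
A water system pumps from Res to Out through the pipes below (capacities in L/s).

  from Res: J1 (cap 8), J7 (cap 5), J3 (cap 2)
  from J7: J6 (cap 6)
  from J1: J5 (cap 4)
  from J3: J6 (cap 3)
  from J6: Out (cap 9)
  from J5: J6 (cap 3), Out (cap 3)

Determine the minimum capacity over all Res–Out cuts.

Augment Res→J7→J6→Out: bottleneck 5, flow now 5.
Augment Res→J1→J5→Out: bottleneck 3, flow now 8.
Augment Res→J3→J6→Out: bottleneck 2, flow now 10.
Augment Res→J1→J5→J6→Out: bottleneck 1, flow now 11.
No augmenting path remains; maximum flow = 11.
By max-flow min-cut, the minimum cut capacity equals the max flow.
In the residual graph, reachable from Res: {Res, J1}.
Min-cut edges: Res→J7 (5), Res→J3 (2), J1→J5 (4); capacity 5 + 2 + 4 = 11.

11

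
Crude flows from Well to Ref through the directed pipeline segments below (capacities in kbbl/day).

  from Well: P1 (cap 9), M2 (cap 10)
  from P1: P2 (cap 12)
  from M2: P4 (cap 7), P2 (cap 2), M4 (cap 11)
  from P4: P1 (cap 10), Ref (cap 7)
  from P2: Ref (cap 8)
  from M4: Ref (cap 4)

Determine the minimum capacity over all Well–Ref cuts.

18

Augment Well→P1→P2→Ref: bottleneck 8, flow now 8.
Augment Well→M2→P4→Ref: bottleneck 7, flow now 15.
Augment Well→M2→M4→Ref: bottleneck 3, flow now 18.
No augmenting path remains; maximum flow = 18.
By max-flow min-cut, the minimum cut capacity equals the max flow.
In the residual graph, reachable from Well: {Well, P1, P2}.
Min-cut edges: Well→M2 (10), P2→Ref (8); capacity 10 + 8 = 18.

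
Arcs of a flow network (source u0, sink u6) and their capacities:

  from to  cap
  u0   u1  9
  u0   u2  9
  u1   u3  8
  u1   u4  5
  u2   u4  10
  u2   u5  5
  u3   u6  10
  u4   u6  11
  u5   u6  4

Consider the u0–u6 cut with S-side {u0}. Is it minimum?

Yes — it is a minimum cut (capacity 18).

Given cut capacity: 9 + 9 = 18.
Augment u0→u1→u3→u6: bottleneck 8, flow now 8.
Augment u0→u1→u4→u6: bottleneck 1, flow now 9.
Augment u0→u2→u4→u6: bottleneck 9, flow now 18.
No augmenting path remains; maximum flow = 18.
Cut capacity 18 equals the max flow, so it is a minimum cut.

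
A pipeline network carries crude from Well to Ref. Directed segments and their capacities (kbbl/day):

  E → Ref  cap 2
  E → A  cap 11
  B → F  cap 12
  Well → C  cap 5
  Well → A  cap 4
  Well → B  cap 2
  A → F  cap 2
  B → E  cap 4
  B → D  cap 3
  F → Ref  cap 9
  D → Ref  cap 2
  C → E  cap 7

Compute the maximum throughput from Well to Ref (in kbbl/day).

Augment Well→A→F→Ref: bottleneck 2, flow now 2.
Augment Well→B→D→Ref: bottleneck 2, flow now 4.
Augment Well→C→E→Ref: bottleneck 2, flow now 6.
No augmenting path remains; maximum flow = 6.
In the residual graph, reachable from Well: {Well, A, C, E}.
Min-cut edges: Well→B (2), A→F (2), E→Ref (2); capacity 2 + 2 + 2 = 6.
This cut is saturated, so no flow can exceed 6.

6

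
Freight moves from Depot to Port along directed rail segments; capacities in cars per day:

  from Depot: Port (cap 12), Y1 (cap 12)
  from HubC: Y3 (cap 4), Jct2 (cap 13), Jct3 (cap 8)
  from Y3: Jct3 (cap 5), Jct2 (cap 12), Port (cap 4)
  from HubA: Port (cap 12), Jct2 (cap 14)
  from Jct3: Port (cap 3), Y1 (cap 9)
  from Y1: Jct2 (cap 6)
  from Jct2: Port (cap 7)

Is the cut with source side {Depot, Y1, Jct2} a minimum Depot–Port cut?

Given cut capacity: 12 + 7 = 19.
Augment Depot→Port: bottleneck 12, flow now 12.
Augment Depot→Y1→Jct2→Port: bottleneck 6, flow now 18.
No augmenting path remains; maximum flow = 18.
In the residual graph, reachable from Depot: {Depot, Y1}.
Min-cut edges: Depot→Port (12), Y1→Jct2 (6); capacity 12 + 6 = 18.
Cut capacity 19 exceeds the max flow 18, so it is not minimum.

No — its capacity is 19, but the minimum cut has capacity 18.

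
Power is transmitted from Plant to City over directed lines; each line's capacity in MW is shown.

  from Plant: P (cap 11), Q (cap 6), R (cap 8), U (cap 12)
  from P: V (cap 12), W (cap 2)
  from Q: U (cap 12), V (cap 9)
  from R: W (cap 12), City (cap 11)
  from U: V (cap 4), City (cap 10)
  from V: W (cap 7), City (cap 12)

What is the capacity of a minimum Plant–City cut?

Augment Plant→R→City: bottleneck 8, flow now 8.
Augment Plant→U→City: bottleneck 10, flow now 18.
Augment Plant→P→V→City: bottleneck 11, flow now 29.
Augment Plant→Q→V→City: bottleneck 1, flow now 30.
No augmenting path remains; maximum flow = 30.
By max-flow min-cut, the minimum cut capacity equals the max flow.
In the residual graph, reachable from Plant: {Plant, P, Q, U, V, W}.
Min-cut edges: Plant→R (8), U→City (10), V→City (12); capacity 8 + 10 + 12 = 30.

30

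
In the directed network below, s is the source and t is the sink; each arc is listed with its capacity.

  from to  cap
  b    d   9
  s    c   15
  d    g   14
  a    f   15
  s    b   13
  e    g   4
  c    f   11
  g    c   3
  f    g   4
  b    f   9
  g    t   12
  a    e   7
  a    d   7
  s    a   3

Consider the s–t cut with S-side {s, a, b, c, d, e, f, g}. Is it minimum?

Yes — it is a minimum cut (capacity 12).

Given cut capacity: 12 = 12.
Augment s→a→d→g→t: bottleneck 3, flow now 3.
Augment s→b→d→g→t: bottleneck 9, flow now 12.
No augmenting path remains; maximum flow = 12.
Cut capacity 12 equals the max flow, so it is a minimum cut.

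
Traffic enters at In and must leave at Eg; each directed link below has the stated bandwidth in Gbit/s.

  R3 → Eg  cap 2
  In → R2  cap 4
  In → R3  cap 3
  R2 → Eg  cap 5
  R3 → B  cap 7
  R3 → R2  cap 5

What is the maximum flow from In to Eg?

7

Augment In→R3→Eg: bottleneck 2, flow now 2.
Augment In→R2→Eg: bottleneck 4, flow now 6.
Augment In→R3→R2→Eg: bottleneck 1, flow now 7.
No augmenting path remains; maximum flow = 7.
In the residual graph, reachable from In: {In}.
Min-cut edges: In→R3 (3), In→R2 (4); capacity 3 + 4 = 7.
This cut is saturated, so no flow can exceed 7.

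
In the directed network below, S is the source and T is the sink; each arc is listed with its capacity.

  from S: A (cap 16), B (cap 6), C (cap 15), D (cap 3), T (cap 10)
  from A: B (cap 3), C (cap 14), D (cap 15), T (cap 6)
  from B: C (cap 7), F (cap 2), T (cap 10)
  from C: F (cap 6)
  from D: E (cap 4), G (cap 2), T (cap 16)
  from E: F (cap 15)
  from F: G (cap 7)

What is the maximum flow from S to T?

Augment S→T: bottleneck 10, flow now 10.
Augment S→A→T: bottleneck 6, flow now 16.
Augment S→B→T: bottleneck 6, flow now 22.
Augment S→D→T: bottleneck 3, flow now 25.
Augment S→A→B→T: bottleneck 3, flow now 28.
Augment S→A→D→T: bottleneck 7, flow now 35.
No augmenting path remains; maximum flow = 35.
In the residual graph, reachable from S: {S, C, F, G}.
Min-cut edges: S→A (16), S→B (6), S→D (3), S→T (10); capacity 16 + 6 + 3 + 10 = 35.
This cut is saturated, so no flow can exceed 35.

35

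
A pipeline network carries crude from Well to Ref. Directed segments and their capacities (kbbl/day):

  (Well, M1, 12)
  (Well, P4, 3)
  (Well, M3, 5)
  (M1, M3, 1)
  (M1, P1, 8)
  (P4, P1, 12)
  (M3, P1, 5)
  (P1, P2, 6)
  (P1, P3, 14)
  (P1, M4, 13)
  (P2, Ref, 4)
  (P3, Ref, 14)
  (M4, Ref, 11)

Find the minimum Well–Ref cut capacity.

Augment Well→M1→P1→P2→Ref: bottleneck 4, flow now 4.
Augment Well→M1→P1→P3→Ref: bottleneck 4, flow now 8.
Augment Well→P4→P1→P3→Ref: bottleneck 3, flow now 11.
Augment Well→M3→P1→P3→Ref: bottleneck 5, flow now 16.
No augmenting path remains; maximum flow = 16.
By max-flow min-cut, the minimum cut capacity equals the max flow.
In the residual graph, reachable from Well: {Well, M1, M3}.
Min-cut edges: Well→P4 (3), M1→P1 (8), M3→P1 (5); capacity 3 + 8 + 5 = 16.

16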